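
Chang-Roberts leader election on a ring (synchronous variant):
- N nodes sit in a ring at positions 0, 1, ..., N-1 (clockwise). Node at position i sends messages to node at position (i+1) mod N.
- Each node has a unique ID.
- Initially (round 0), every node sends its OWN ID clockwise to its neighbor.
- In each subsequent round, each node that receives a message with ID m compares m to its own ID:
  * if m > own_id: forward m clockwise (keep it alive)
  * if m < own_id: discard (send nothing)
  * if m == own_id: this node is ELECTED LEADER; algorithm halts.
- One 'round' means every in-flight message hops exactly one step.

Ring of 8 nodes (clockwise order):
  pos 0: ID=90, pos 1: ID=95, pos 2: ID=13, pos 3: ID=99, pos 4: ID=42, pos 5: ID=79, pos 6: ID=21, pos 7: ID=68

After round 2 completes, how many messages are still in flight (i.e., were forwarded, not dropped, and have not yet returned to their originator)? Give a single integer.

Round 1: pos1(id95) recv 90: drop; pos2(id13) recv 95: fwd; pos3(id99) recv 13: drop; pos4(id42) recv 99: fwd; pos5(id79) recv 42: drop; pos6(id21) recv 79: fwd; pos7(id68) recv 21: drop; pos0(id90) recv 68: drop
Round 2: pos3(id99) recv 95: drop; pos5(id79) recv 99: fwd; pos7(id68) recv 79: fwd
After round 2: 2 messages still in flight

Answer: 2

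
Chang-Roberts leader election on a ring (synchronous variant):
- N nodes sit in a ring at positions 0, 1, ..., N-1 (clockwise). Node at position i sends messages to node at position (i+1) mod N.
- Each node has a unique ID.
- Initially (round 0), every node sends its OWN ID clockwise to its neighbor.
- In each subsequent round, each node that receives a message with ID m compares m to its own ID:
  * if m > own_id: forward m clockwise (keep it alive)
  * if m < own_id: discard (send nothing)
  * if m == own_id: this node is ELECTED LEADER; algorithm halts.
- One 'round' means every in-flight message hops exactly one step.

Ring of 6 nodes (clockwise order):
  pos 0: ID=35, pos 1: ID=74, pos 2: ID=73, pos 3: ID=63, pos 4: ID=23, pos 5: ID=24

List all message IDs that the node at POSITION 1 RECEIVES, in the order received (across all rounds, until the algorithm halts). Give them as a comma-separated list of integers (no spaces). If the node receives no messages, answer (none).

Answer: 35,63,73,74

Derivation:
Round 1: pos1(id74) recv 35: drop; pos2(id73) recv 74: fwd; pos3(id63) recv 73: fwd; pos4(id23) recv 63: fwd; pos5(id24) recv 23: drop; pos0(id35) recv 24: drop
Round 2: pos3(id63) recv 74: fwd; pos4(id23) recv 73: fwd; pos5(id24) recv 63: fwd
Round 3: pos4(id23) recv 74: fwd; pos5(id24) recv 73: fwd; pos0(id35) recv 63: fwd
Round 4: pos5(id24) recv 74: fwd; pos0(id35) recv 73: fwd; pos1(id74) recv 63: drop
Round 5: pos0(id35) recv 74: fwd; pos1(id74) recv 73: drop
Round 6: pos1(id74) recv 74: ELECTED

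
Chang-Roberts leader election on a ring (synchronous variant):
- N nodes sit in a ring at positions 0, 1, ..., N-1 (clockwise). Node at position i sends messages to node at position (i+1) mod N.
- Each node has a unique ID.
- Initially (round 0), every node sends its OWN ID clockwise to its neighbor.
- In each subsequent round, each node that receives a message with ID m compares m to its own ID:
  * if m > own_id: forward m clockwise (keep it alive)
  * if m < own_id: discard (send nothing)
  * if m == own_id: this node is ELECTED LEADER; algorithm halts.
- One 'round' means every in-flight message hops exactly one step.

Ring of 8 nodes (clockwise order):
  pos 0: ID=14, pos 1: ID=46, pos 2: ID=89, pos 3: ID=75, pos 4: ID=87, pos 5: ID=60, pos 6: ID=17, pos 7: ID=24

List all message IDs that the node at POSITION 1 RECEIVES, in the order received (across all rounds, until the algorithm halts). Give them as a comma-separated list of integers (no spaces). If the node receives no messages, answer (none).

Round 1: pos1(id46) recv 14: drop; pos2(id89) recv 46: drop; pos3(id75) recv 89: fwd; pos4(id87) recv 75: drop; pos5(id60) recv 87: fwd; pos6(id17) recv 60: fwd; pos7(id24) recv 17: drop; pos0(id14) recv 24: fwd
Round 2: pos4(id87) recv 89: fwd; pos6(id17) recv 87: fwd; pos7(id24) recv 60: fwd; pos1(id46) recv 24: drop
Round 3: pos5(id60) recv 89: fwd; pos7(id24) recv 87: fwd; pos0(id14) recv 60: fwd
Round 4: pos6(id17) recv 89: fwd; pos0(id14) recv 87: fwd; pos1(id46) recv 60: fwd
Round 5: pos7(id24) recv 89: fwd; pos1(id46) recv 87: fwd; pos2(id89) recv 60: drop
Round 6: pos0(id14) recv 89: fwd; pos2(id89) recv 87: drop
Round 7: pos1(id46) recv 89: fwd
Round 8: pos2(id89) recv 89: ELECTED

Answer: 14,24,60,87,89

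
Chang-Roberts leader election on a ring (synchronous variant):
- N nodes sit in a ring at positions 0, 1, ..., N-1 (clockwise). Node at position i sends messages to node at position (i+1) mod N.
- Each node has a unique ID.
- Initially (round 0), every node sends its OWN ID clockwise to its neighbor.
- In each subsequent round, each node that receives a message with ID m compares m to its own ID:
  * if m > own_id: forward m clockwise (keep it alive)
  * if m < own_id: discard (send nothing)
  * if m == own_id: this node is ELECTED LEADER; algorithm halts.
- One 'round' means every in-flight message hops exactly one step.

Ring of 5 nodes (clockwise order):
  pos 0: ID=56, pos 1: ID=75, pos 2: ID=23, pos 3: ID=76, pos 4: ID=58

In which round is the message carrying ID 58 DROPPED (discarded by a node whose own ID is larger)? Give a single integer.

Answer: 2

Derivation:
Round 1: pos1(id75) recv 56: drop; pos2(id23) recv 75: fwd; pos3(id76) recv 23: drop; pos4(id58) recv 76: fwd; pos0(id56) recv 58: fwd
Round 2: pos3(id76) recv 75: drop; pos0(id56) recv 76: fwd; pos1(id75) recv 58: drop
Round 3: pos1(id75) recv 76: fwd
Round 4: pos2(id23) recv 76: fwd
Round 5: pos3(id76) recv 76: ELECTED
Message ID 58 originates at pos 4; dropped at pos 1 in round 2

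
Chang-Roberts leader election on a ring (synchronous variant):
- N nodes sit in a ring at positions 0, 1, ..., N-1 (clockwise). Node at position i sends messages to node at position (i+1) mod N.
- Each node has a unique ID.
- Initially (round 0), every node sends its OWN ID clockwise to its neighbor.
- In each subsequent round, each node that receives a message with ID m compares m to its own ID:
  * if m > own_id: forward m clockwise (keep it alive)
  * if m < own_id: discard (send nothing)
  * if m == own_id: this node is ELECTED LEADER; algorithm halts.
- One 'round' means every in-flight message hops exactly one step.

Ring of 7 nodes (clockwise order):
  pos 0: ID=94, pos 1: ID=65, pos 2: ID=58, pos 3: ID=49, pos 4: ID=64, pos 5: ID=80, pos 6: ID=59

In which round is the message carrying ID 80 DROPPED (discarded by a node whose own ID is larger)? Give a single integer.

Answer: 2

Derivation:
Round 1: pos1(id65) recv 94: fwd; pos2(id58) recv 65: fwd; pos3(id49) recv 58: fwd; pos4(id64) recv 49: drop; pos5(id80) recv 64: drop; pos6(id59) recv 80: fwd; pos0(id94) recv 59: drop
Round 2: pos2(id58) recv 94: fwd; pos3(id49) recv 65: fwd; pos4(id64) recv 58: drop; pos0(id94) recv 80: drop
Round 3: pos3(id49) recv 94: fwd; pos4(id64) recv 65: fwd
Round 4: pos4(id64) recv 94: fwd; pos5(id80) recv 65: drop
Round 5: pos5(id80) recv 94: fwd
Round 6: pos6(id59) recv 94: fwd
Round 7: pos0(id94) recv 94: ELECTED
Message ID 80 originates at pos 5; dropped at pos 0 in round 2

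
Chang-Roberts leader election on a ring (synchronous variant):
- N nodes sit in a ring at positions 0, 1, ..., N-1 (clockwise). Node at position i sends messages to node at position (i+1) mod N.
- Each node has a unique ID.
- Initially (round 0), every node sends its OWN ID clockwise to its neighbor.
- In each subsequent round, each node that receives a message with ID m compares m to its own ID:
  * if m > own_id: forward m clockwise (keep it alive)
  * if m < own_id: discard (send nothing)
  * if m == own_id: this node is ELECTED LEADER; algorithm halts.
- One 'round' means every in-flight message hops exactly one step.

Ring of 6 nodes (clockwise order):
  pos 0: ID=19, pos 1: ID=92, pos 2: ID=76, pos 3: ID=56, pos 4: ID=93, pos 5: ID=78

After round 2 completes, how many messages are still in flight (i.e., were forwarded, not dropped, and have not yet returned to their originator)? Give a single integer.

Answer: 2

Derivation:
Round 1: pos1(id92) recv 19: drop; pos2(id76) recv 92: fwd; pos3(id56) recv 76: fwd; pos4(id93) recv 56: drop; pos5(id78) recv 93: fwd; pos0(id19) recv 78: fwd
Round 2: pos3(id56) recv 92: fwd; pos4(id93) recv 76: drop; pos0(id19) recv 93: fwd; pos1(id92) recv 78: drop
After round 2: 2 messages still in flight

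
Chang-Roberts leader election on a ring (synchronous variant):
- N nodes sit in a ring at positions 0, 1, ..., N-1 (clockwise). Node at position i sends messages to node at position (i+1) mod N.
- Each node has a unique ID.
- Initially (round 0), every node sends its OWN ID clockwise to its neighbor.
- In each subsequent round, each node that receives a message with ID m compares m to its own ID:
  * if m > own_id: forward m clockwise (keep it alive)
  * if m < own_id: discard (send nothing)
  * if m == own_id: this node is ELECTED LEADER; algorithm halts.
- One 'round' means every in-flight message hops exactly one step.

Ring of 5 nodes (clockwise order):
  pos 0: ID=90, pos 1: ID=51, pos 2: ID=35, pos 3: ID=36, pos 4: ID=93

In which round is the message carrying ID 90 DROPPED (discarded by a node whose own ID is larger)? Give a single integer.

Round 1: pos1(id51) recv 90: fwd; pos2(id35) recv 51: fwd; pos3(id36) recv 35: drop; pos4(id93) recv 36: drop; pos0(id90) recv 93: fwd
Round 2: pos2(id35) recv 90: fwd; pos3(id36) recv 51: fwd; pos1(id51) recv 93: fwd
Round 3: pos3(id36) recv 90: fwd; pos4(id93) recv 51: drop; pos2(id35) recv 93: fwd
Round 4: pos4(id93) recv 90: drop; pos3(id36) recv 93: fwd
Round 5: pos4(id93) recv 93: ELECTED
Message ID 90 originates at pos 0; dropped at pos 4 in round 4

Answer: 4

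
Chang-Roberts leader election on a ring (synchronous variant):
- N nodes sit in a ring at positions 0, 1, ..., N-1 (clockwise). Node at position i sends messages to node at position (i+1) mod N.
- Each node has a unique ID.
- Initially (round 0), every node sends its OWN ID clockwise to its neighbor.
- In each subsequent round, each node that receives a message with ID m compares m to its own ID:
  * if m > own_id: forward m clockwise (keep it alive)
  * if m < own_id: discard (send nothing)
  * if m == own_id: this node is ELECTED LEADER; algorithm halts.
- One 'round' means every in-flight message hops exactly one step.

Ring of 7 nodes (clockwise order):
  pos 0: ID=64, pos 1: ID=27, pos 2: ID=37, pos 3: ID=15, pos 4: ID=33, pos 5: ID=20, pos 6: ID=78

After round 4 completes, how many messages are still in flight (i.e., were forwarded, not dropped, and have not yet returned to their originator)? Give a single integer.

Round 1: pos1(id27) recv 64: fwd; pos2(id37) recv 27: drop; pos3(id15) recv 37: fwd; pos4(id33) recv 15: drop; pos5(id20) recv 33: fwd; pos6(id78) recv 20: drop; pos0(id64) recv 78: fwd
Round 2: pos2(id37) recv 64: fwd; pos4(id33) recv 37: fwd; pos6(id78) recv 33: drop; pos1(id27) recv 78: fwd
Round 3: pos3(id15) recv 64: fwd; pos5(id20) recv 37: fwd; pos2(id37) recv 78: fwd
Round 4: pos4(id33) recv 64: fwd; pos6(id78) recv 37: drop; pos3(id15) recv 78: fwd
After round 4: 2 messages still in flight

Answer: 2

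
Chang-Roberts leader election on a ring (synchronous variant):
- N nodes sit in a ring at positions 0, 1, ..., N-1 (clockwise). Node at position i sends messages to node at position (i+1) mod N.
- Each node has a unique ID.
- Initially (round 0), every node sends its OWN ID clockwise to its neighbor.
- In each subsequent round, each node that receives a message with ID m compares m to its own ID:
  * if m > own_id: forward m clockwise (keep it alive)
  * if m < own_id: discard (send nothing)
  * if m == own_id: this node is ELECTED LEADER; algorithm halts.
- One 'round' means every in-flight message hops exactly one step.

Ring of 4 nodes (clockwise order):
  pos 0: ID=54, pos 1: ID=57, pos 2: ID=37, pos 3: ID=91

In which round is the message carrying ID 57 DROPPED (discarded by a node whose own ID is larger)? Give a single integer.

Answer: 2

Derivation:
Round 1: pos1(id57) recv 54: drop; pos2(id37) recv 57: fwd; pos3(id91) recv 37: drop; pos0(id54) recv 91: fwd
Round 2: pos3(id91) recv 57: drop; pos1(id57) recv 91: fwd
Round 3: pos2(id37) recv 91: fwd
Round 4: pos3(id91) recv 91: ELECTED
Message ID 57 originates at pos 1; dropped at pos 3 in round 2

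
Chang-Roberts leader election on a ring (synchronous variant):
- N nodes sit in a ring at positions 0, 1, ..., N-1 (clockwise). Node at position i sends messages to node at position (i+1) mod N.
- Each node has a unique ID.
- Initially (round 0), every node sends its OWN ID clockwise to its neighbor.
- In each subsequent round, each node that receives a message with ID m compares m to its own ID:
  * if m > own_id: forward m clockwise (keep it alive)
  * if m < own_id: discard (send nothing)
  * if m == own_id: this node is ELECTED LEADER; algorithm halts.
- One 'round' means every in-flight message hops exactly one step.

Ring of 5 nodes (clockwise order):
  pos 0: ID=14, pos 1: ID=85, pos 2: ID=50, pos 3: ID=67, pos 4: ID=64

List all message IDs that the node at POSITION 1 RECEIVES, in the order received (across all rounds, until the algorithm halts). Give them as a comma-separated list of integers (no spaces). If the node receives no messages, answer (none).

Answer: 14,64,67,85

Derivation:
Round 1: pos1(id85) recv 14: drop; pos2(id50) recv 85: fwd; pos3(id67) recv 50: drop; pos4(id64) recv 67: fwd; pos0(id14) recv 64: fwd
Round 2: pos3(id67) recv 85: fwd; pos0(id14) recv 67: fwd; pos1(id85) recv 64: drop
Round 3: pos4(id64) recv 85: fwd; pos1(id85) recv 67: drop
Round 4: pos0(id14) recv 85: fwd
Round 5: pos1(id85) recv 85: ELECTED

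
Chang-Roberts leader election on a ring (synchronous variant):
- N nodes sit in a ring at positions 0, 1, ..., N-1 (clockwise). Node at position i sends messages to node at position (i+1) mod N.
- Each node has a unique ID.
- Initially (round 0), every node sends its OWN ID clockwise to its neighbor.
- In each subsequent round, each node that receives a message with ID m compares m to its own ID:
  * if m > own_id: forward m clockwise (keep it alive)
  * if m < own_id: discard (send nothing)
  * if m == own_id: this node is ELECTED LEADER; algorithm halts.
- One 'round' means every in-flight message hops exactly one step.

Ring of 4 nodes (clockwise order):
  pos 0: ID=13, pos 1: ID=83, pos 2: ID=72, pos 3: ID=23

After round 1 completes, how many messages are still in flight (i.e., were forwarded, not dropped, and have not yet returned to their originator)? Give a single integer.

Round 1: pos1(id83) recv 13: drop; pos2(id72) recv 83: fwd; pos3(id23) recv 72: fwd; pos0(id13) recv 23: fwd
After round 1: 3 messages still in flight

Answer: 3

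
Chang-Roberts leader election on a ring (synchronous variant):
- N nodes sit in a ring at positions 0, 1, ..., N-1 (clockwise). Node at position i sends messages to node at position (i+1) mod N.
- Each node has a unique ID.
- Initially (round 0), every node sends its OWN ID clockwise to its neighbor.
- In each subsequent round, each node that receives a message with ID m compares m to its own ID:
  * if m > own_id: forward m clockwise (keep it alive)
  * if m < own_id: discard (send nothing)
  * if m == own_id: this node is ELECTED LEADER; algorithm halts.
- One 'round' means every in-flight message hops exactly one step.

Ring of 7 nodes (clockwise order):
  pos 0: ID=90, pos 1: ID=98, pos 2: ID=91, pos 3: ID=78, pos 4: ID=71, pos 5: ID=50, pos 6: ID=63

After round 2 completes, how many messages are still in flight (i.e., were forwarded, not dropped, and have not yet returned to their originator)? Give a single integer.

Answer: 4

Derivation:
Round 1: pos1(id98) recv 90: drop; pos2(id91) recv 98: fwd; pos3(id78) recv 91: fwd; pos4(id71) recv 78: fwd; pos5(id50) recv 71: fwd; pos6(id63) recv 50: drop; pos0(id90) recv 63: drop
Round 2: pos3(id78) recv 98: fwd; pos4(id71) recv 91: fwd; pos5(id50) recv 78: fwd; pos6(id63) recv 71: fwd
After round 2: 4 messages still in flight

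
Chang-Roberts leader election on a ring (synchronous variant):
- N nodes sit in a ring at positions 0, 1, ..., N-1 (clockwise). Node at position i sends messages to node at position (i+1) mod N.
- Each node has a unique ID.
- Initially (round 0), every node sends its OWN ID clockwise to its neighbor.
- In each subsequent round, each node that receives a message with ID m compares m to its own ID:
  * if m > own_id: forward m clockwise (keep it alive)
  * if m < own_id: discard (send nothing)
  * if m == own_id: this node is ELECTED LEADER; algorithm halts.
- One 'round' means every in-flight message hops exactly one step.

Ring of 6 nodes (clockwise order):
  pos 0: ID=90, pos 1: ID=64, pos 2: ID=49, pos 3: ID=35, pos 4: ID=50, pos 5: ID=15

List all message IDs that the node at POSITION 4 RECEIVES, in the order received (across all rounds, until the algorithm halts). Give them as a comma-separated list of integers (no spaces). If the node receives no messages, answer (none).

Answer: 35,49,64,90

Derivation:
Round 1: pos1(id64) recv 90: fwd; pos2(id49) recv 64: fwd; pos3(id35) recv 49: fwd; pos4(id50) recv 35: drop; pos5(id15) recv 50: fwd; pos0(id90) recv 15: drop
Round 2: pos2(id49) recv 90: fwd; pos3(id35) recv 64: fwd; pos4(id50) recv 49: drop; pos0(id90) recv 50: drop
Round 3: pos3(id35) recv 90: fwd; pos4(id50) recv 64: fwd
Round 4: pos4(id50) recv 90: fwd; pos5(id15) recv 64: fwd
Round 5: pos5(id15) recv 90: fwd; pos0(id90) recv 64: drop
Round 6: pos0(id90) recv 90: ELECTED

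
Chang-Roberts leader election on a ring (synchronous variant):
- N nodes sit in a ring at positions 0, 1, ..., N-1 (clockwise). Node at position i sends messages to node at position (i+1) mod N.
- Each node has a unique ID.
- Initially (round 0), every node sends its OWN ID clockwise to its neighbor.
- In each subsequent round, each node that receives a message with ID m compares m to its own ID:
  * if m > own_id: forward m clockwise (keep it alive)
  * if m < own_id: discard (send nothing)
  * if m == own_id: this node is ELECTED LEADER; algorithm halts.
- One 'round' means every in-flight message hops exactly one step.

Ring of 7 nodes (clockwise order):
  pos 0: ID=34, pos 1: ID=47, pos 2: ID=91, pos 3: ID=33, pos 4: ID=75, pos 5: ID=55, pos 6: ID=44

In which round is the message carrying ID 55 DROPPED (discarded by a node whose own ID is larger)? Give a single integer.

Round 1: pos1(id47) recv 34: drop; pos2(id91) recv 47: drop; pos3(id33) recv 91: fwd; pos4(id75) recv 33: drop; pos5(id55) recv 75: fwd; pos6(id44) recv 55: fwd; pos0(id34) recv 44: fwd
Round 2: pos4(id75) recv 91: fwd; pos6(id44) recv 75: fwd; pos0(id34) recv 55: fwd; pos1(id47) recv 44: drop
Round 3: pos5(id55) recv 91: fwd; pos0(id34) recv 75: fwd; pos1(id47) recv 55: fwd
Round 4: pos6(id44) recv 91: fwd; pos1(id47) recv 75: fwd; pos2(id91) recv 55: drop
Round 5: pos0(id34) recv 91: fwd; pos2(id91) recv 75: drop
Round 6: pos1(id47) recv 91: fwd
Round 7: pos2(id91) recv 91: ELECTED
Message ID 55 originates at pos 5; dropped at pos 2 in round 4

Answer: 4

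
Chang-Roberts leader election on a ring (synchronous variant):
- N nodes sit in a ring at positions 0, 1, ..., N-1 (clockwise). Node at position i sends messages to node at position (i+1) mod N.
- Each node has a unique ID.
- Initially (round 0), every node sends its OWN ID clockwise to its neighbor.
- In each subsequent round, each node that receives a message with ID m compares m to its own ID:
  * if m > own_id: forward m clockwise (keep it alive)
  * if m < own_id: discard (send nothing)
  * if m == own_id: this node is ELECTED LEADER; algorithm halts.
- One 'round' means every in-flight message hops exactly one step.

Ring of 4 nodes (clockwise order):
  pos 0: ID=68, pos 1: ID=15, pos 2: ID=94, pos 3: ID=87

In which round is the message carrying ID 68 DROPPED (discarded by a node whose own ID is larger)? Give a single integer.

Answer: 2

Derivation:
Round 1: pos1(id15) recv 68: fwd; pos2(id94) recv 15: drop; pos3(id87) recv 94: fwd; pos0(id68) recv 87: fwd
Round 2: pos2(id94) recv 68: drop; pos0(id68) recv 94: fwd; pos1(id15) recv 87: fwd
Round 3: pos1(id15) recv 94: fwd; pos2(id94) recv 87: drop
Round 4: pos2(id94) recv 94: ELECTED
Message ID 68 originates at pos 0; dropped at pos 2 in round 2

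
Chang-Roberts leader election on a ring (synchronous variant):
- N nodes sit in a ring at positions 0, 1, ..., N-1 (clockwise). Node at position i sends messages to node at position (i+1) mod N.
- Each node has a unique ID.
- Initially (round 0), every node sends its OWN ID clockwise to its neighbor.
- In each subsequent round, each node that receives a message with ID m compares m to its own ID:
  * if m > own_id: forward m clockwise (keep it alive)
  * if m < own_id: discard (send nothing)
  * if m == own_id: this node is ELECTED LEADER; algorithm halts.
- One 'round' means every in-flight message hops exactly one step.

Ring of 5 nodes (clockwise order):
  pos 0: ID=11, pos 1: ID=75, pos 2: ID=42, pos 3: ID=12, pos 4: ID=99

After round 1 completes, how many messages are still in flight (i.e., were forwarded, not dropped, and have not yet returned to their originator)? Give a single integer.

Round 1: pos1(id75) recv 11: drop; pos2(id42) recv 75: fwd; pos3(id12) recv 42: fwd; pos4(id99) recv 12: drop; pos0(id11) recv 99: fwd
After round 1: 3 messages still in flight

Answer: 3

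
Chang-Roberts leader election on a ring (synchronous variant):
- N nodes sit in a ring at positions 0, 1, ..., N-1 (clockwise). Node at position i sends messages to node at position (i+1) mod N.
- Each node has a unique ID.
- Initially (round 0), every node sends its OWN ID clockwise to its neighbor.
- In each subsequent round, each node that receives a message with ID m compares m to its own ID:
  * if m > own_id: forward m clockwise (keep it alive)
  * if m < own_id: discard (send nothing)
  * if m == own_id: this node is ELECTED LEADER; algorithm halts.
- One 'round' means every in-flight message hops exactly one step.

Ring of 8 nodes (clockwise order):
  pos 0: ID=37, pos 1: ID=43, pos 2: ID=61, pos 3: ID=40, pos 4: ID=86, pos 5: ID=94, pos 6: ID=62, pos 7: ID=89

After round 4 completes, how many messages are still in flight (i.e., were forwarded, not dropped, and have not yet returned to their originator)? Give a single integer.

Round 1: pos1(id43) recv 37: drop; pos2(id61) recv 43: drop; pos3(id40) recv 61: fwd; pos4(id86) recv 40: drop; pos5(id94) recv 86: drop; pos6(id62) recv 94: fwd; pos7(id89) recv 62: drop; pos0(id37) recv 89: fwd
Round 2: pos4(id86) recv 61: drop; pos7(id89) recv 94: fwd; pos1(id43) recv 89: fwd
Round 3: pos0(id37) recv 94: fwd; pos2(id61) recv 89: fwd
Round 4: pos1(id43) recv 94: fwd; pos3(id40) recv 89: fwd
After round 4: 2 messages still in flight

Answer: 2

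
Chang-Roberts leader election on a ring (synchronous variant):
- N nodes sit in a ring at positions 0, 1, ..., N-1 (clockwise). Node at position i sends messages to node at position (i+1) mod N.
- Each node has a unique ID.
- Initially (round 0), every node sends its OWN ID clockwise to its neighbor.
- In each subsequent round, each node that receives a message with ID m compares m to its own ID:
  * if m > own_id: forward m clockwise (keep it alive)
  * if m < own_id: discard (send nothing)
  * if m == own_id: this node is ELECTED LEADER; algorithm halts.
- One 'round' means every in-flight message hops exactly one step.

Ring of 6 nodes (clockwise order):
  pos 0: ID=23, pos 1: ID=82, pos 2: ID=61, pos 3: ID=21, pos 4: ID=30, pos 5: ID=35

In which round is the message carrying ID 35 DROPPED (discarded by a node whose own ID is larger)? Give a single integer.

Answer: 2

Derivation:
Round 1: pos1(id82) recv 23: drop; pos2(id61) recv 82: fwd; pos3(id21) recv 61: fwd; pos4(id30) recv 21: drop; pos5(id35) recv 30: drop; pos0(id23) recv 35: fwd
Round 2: pos3(id21) recv 82: fwd; pos4(id30) recv 61: fwd; pos1(id82) recv 35: drop
Round 3: pos4(id30) recv 82: fwd; pos5(id35) recv 61: fwd
Round 4: pos5(id35) recv 82: fwd; pos0(id23) recv 61: fwd
Round 5: pos0(id23) recv 82: fwd; pos1(id82) recv 61: drop
Round 6: pos1(id82) recv 82: ELECTED
Message ID 35 originates at pos 5; dropped at pos 1 in round 2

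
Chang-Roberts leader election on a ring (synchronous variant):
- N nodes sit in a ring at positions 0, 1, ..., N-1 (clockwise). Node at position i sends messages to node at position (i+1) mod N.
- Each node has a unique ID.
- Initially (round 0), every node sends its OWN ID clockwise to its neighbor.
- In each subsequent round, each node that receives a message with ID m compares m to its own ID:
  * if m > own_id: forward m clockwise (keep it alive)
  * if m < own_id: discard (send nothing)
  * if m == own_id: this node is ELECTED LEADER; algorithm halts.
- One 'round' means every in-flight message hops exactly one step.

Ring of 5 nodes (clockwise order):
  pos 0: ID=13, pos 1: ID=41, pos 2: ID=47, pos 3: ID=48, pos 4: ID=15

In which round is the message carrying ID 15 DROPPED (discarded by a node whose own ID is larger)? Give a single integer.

Round 1: pos1(id41) recv 13: drop; pos2(id47) recv 41: drop; pos3(id48) recv 47: drop; pos4(id15) recv 48: fwd; pos0(id13) recv 15: fwd
Round 2: pos0(id13) recv 48: fwd; pos1(id41) recv 15: drop
Round 3: pos1(id41) recv 48: fwd
Round 4: pos2(id47) recv 48: fwd
Round 5: pos3(id48) recv 48: ELECTED
Message ID 15 originates at pos 4; dropped at pos 1 in round 2

Answer: 2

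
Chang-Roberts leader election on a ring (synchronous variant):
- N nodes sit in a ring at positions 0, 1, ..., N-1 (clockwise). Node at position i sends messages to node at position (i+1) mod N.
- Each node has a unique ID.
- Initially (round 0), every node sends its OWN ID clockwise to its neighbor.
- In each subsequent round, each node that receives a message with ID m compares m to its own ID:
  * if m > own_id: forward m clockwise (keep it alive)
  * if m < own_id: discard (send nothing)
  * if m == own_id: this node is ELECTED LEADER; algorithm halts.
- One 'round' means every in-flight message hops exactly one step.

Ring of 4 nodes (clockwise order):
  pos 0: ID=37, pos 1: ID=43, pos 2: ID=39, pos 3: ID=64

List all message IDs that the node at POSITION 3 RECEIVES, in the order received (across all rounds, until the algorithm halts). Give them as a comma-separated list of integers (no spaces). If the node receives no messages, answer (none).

Answer: 39,43,64

Derivation:
Round 1: pos1(id43) recv 37: drop; pos2(id39) recv 43: fwd; pos3(id64) recv 39: drop; pos0(id37) recv 64: fwd
Round 2: pos3(id64) recv 43: drop; pos1(id43) recv 64: fwd
Round 3: pos2(id39) recv 64: fwd
Round 4: pos3(id64) recv 64: ELECTED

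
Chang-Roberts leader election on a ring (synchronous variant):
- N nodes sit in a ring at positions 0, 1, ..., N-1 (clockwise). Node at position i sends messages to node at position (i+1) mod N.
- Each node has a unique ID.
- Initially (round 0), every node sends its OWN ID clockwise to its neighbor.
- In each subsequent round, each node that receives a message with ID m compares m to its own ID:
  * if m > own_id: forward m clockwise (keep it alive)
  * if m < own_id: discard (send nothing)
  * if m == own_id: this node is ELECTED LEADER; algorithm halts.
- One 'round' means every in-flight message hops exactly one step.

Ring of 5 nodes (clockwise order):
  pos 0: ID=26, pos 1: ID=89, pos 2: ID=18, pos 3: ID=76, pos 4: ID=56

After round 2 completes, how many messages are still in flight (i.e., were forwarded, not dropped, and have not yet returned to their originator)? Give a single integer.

Round 1: pos1(id89) recv 26: drop; pos2(id18) recv 89: fwd; pos3(id76) recv 18: drop; pos4(id56) recv 76: fwd; pos0(id26) recv 56: fwd
Round 2: pos3(id76) recv 89: fwd; pos0(id26) recv 76: fwd; pos1(id89) recv 56: drop
After round 2: 2 messages still in flight

Answer: 2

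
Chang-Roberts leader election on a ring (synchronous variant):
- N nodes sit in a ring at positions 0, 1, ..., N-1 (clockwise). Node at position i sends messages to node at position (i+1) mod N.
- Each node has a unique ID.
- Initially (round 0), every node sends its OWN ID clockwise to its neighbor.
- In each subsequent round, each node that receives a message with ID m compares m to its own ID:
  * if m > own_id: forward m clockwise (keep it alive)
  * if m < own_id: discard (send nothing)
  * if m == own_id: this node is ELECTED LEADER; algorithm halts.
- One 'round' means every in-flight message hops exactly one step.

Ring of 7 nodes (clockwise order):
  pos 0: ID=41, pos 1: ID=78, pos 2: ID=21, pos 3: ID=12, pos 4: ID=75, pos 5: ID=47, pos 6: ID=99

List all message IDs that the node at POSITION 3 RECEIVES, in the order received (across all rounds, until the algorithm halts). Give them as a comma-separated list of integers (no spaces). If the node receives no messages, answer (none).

Round 1: pos1(id78) recv 41: drop; pos2(id21) recv 78: fwd; pos3(id12) recv 21: fwd; pos4(id75) recv 12: drop; pos5(id47) recv 75: fwd; pos6(id99) recv 47: drop; pos0(id41) recv 99: fwd
Round 2: pos3(id12) recv 78: fwd; pos4(id75) recv 21: drop; pos6(id99) recv 75: drop; pos1(id78) recv 99: fwd
Round 3: pos4(id75) recv 78: fwd; pos2(id21) recv 99: fwd
Round 4: pos5(id47) recv 78: fwd; pos3(id12) recv 99: fwd
Round 5: pos6(id99) recv 78: drop; pos4(id75) recv 99: fwd
Round 6: pos5(id47) recv 99: fwd
Round 7: pos6(id99) recv 99: ELECTED

Answer: 21,78,99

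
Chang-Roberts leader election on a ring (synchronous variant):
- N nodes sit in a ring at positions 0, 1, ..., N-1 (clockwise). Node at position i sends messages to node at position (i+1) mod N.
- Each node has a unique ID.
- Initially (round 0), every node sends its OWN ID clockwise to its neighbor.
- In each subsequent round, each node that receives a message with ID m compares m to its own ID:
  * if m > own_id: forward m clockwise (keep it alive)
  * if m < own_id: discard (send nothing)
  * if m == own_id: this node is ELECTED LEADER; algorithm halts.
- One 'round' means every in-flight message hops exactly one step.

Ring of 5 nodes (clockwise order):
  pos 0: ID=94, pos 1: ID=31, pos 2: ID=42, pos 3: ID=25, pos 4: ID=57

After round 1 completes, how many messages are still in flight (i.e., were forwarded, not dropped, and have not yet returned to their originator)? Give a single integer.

Round 1: pos1(id31) recv 94: fwd; pos2(id42) recv 31: drop; pos3(id25) recv 42: fwd; pos4(id57) recv 25: drop; pos0(id94) recv 57: drop
After round 1: 2 messages still in flight

Answer: 2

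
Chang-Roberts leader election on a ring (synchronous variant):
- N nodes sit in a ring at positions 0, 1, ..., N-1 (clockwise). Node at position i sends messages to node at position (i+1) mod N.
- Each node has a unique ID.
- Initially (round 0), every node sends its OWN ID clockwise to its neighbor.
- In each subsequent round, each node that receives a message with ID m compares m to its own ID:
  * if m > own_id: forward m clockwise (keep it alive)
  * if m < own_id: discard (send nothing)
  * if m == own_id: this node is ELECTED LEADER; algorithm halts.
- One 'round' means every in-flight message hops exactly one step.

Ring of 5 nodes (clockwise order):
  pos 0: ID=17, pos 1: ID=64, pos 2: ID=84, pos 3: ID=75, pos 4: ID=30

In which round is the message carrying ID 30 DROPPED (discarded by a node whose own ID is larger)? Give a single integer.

Round 1: pos1(id64) recv 17: drop; pos2(id84) recv 64: drop; pos3(id75) recv 84: fwd; pos4(id30) recv 75: fwd; pos0(id17) recv 30: fwd
Round 2: pos4(id30) recv 84: fwd; pos0(id17) recv 75: fwd; pos1(id64) recv 30: drop
Round 3: pos0(id17) recv 84: fwd; pos1(id64) recv 75: fwd
Round 4: pos1(id64) recv 84: fwd; pos2(id84) recv 75: drop
Round 5: pos2(id84) recv 84: ELECTED
Message ID 30 originates at pos 4; dropped at pos 1 in round 2

Answer: 2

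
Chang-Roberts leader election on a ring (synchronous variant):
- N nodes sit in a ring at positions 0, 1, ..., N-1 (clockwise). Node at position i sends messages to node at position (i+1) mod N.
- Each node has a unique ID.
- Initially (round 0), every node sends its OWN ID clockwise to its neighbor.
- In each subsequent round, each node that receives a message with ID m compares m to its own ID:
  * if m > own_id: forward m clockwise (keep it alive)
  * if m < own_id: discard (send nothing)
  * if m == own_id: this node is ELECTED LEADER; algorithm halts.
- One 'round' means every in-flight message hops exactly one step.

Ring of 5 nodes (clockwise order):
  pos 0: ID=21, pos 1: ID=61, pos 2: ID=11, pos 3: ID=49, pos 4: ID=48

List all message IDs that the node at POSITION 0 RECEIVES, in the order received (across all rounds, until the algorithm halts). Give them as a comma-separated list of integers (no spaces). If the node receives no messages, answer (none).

Answer: 48,49,61

Derivation:
Round 1: pos1(id61) recv 21: drop; pos2(id11) recv 61: fwd; pos3(id49) recv 11: drop; pos4(id48) recv 49: fwd; pos0(id21) recv 48: fwd
Round 2: pos3(id49) recv 61: fwd; pos0(id21) recv 49: fwd; pos1(id61) recv 48: drop
Round 3: pos4(id48) recv 61: fwd; pos1(id61) recv 49: drop
Round 4: pos0(id21) recv 61: fwd
Round 5: pos1(id61) recv 61: ELECTED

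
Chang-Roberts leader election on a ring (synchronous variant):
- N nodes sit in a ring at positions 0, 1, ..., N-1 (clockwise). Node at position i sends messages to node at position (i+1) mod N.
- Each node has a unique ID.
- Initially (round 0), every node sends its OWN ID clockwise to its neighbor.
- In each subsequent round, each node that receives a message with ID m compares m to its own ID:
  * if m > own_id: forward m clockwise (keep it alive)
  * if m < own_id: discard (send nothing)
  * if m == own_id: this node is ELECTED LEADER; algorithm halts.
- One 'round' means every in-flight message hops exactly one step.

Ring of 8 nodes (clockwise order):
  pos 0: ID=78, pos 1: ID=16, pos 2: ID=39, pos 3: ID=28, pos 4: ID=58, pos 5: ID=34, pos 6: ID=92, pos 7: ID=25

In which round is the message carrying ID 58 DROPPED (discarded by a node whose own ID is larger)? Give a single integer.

Round 1: pos1(id16) recv 78: fwd; pos2(id39) recv 16: drop; pos3(id28) recv 39: fwd; pos4(id58) recv 28: drop; pos5(id34) recv 58: fwd; pos6(id92) recv 34: drop; pos7(id25) recv 92: fwd; pos0(id78) recv 25: drop
Round 2: pos2(id39) recv 78: fwd; pos4(id58) recv 39: drop; pos6(id92) recv 58: drop; pos0(id78) recv 92: fwd
Round 3: pos3(id28) recv 78: fwd; pos1(id16) recv 92: fwd
Round 4: pos4(id58) recv 78: fwd; pos2(id39) recv 92: fwd
Round 5: pos5(id34) recv 78: fwd; pos3(id28) recv 92: fwd
Round 6: pos6(id92) recv 78: drop; pos4(id58) recv 92: fwd
Round 7: pos5(id34) recv 92: fwd
Round 8: pos6(id92) recv 92: ELECTED
Message ID 58 originates at pos 4; dropped at pos 6 in round 2

Answer: 2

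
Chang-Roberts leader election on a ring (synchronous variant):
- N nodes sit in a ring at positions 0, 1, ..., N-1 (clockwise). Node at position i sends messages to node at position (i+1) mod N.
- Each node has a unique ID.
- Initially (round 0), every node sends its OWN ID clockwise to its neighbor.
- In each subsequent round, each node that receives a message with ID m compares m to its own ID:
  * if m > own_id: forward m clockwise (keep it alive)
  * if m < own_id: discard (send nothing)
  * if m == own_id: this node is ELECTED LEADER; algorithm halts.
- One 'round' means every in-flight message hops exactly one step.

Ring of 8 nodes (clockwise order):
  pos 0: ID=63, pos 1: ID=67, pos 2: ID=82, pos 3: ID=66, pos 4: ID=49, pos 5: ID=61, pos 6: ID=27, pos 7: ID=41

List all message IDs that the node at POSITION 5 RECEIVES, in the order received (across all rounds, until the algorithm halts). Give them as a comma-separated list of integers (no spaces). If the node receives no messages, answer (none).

Round 1: pos1(id67) recv 63: drop; pos2(id82) recv 67: drop; pos3(id66) recv 82: fwd; pos4(id49) recv 66: fwd; pos5(id61) recv 49: drop; pos6(id27) recv 61: fwd; pos7(id41) recv 27: drop; pos0(id63) recv 41: drop
Round 2: pos4(id49) recv 82: fwd; pos5(id61) recv 66: fwd; pos7(id41) recv 61: fwd
Round 3: pos5(id61) recv 82: fwd; pos6(id27) recv 66: fwd; pos0(id63) recv 61: drop
Round 4: pos6(id27) recv 82: fwd; pos7(id41) recv 66: fwd
Round 5: pos7(id41) recv 82: fwd; pos0(id63) recv 66: fwd
Round 6: pos0(id63) recv 82: fwd; pos1(id67) recv 66: drop
Round 7: pos1(id67) recv 82: fwd
Round 8: pos2(id82) recv 82: ELECTED

Answer: 49,66,82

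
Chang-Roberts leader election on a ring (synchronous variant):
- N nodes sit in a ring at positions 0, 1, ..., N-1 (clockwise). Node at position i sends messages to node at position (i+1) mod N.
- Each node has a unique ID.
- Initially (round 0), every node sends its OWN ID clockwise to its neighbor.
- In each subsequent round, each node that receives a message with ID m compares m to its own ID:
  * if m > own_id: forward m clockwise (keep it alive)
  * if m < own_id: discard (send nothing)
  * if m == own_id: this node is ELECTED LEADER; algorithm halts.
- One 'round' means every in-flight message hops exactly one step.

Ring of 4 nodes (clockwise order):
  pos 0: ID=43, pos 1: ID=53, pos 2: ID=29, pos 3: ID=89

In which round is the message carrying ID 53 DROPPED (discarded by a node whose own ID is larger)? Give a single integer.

Answer: 2

Derivation:
Round 1: pos1(id53) recv 43: drop; pos2(id29) recv 53: fwd; pos3(id89) recv 29: drop; pos0(id43) recv 89: fwd
Round 2: pos3(id89) recv 53: drop; pos1(id53) recv 89: fwd
Round 3: pos2(id29) recv 89: fwd
Round 4: pos3(id89) recv 89: ELECTED
Message ID 53 originates at pos 1; dropped at pos 3 in round 2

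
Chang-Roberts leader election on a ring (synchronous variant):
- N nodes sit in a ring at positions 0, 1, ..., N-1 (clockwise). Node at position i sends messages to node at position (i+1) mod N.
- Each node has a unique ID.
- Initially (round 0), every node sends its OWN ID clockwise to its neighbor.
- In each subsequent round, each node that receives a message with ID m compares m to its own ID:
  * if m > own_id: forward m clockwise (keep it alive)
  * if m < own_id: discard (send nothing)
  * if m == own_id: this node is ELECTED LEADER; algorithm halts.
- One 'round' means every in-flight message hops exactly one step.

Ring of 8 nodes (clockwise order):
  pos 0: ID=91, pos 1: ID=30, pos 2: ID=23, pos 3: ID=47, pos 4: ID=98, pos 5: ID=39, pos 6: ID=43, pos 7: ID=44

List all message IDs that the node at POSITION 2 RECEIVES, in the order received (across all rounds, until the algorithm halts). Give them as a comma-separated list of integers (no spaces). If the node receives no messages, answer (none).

Answer: 30,91,98

Derivation:
Round 1: pos1(id30) recv 91: fwd; pos2(id23) recv 30: fwd; pos3(id47) recv 23: drop; pos4(id98) recv 47: drop; pos5(id39) recv 98: fwd; pos6(id43) recv 39: drop; pos7(id44) recv 43: drop; pos0(id91) recv 44: drop
Round 2: pos2(id23) recv 91: fwd; pos3(id47) recv 30: drop; pos6(id43) recv 98: fwd
Round 3: pos3(id47) recv 91: fwd; pos7(id44) recv 98: fwd
Round 4: pos4(id98) recv 91: drop; pos0(id91) recv 98: fwd
Round 5: pos1(id30) recv 98: fwd
Round 6: pos2(id23) recv 98: fwd
Round 7: pos3(id47) recv 98: fwd
Round 8: pos4(id98) recv 98: ELECTED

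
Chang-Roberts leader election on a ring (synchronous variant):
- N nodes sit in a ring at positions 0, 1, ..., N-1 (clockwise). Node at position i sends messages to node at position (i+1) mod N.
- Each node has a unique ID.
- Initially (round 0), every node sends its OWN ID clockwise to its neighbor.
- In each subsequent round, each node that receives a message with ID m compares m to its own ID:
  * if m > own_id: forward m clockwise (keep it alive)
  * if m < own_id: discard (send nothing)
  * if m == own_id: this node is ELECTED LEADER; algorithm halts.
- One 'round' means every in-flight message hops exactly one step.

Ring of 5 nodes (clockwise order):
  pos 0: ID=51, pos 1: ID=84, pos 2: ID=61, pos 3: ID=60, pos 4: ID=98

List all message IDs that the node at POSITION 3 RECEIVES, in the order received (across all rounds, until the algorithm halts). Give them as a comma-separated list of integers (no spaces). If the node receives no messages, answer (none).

Answer: 61,84,98

Derivation:
Round 1: pos1(id84) recv 51: drop; pos2(id61) recv 84: fwd; pos3(id60) recv 61: fwd; pos4(id98) recv 60: drop; pos0(id51) recv 98: fwd
Round 2: pos3(id60) recv 84: fwd; pos4(id98) recv 61: drop; pos1(id84) recv 98: fwd
Round 3: pos4(id98) recv 84: drop; pos2(id61) recv 98: fwd
Round 4: pos3(id60) recv 98: fwd
Round 5: pos4(id98) recv 98: ELECTED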